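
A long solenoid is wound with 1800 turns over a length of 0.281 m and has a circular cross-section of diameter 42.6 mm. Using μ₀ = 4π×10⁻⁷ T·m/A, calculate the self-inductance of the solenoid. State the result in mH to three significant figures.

A = π(d/2)² = π(2.130×10^-2 m)² = 1.425×10^-3 m².
For a long solenoid, L = μ₀N²A/ℓ.
L = (4π×10⁻⁷)(1800)²(1.425×10^-3)/(0.281 m) = 2.065×10^-2 H.

L ≈ 20.7 mH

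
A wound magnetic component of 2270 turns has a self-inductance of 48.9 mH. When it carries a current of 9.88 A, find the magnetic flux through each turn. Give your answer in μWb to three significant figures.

Φ_B ≈ 213 μWb

From L = NΦ_B/I, the flux per turn is Φ_B = LI/N.
Φ_B = (4.890×10^-2 H)(9.88 A)/2270 = 2.128×10^-4 Wb.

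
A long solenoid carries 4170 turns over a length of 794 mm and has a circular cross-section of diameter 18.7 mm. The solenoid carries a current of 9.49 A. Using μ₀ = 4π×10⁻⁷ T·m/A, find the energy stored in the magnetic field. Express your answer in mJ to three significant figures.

A = π(d/2)² = π(9.350×10^-3 m)² = 2.746×10^-4 m².
L = μ₀N²A/ℓ = (4π×10⁻⁷)(4170)²(2.746×10^-4)/(0.794) = 7.558×10^-3 H.
U = ½LI² = ½(7.558×10^-3)(9.49)² = 0.3404 J.

U ≈ 340 mJ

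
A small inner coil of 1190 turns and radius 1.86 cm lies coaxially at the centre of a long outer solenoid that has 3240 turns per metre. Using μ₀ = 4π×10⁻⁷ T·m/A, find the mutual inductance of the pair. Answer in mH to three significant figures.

The outer solenoid produces a uniform field B₁ = μ₀n₁I₁ across the inner coil,
so the flux linkage is N₂Φ = N₂B₁A₂ = μ₀n₁N₂A₂·I₁, giving M = μ₀n₁N₂A₂.
A₂ = πr² = π(1.860×10^-2 m)² = 1.087×10^-3 m².
M = (4π×10⁻⁷)(3240)(1190)(1.087×10^-3) = 5.266×10^-3 H.

M ≈ 5.27 mH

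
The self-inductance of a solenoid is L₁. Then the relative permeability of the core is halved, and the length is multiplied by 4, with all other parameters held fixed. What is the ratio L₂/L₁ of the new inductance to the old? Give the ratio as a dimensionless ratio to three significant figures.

For a solenoid, L ∝ μᵣN²A/ℓ.
L₂/L₁ = (0.5) × (4)^-1 = 0.125.

L₂/L₁ = 0.125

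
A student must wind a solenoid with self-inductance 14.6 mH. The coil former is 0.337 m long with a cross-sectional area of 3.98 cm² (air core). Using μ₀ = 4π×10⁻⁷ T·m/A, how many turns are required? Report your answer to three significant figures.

A = 3.98 cm² = 3.980×10^-4 m².
From L = μ₀N²A/ℓ, N = √(Lℓ / (μ₀A)).
N = √[(1.460×10^-2)(0.337) / ((4π×10⁻⁷)×3.980×10^-4)] = √(9.838×10^6) ≈ 3136.5.

N ≈ 3140 turns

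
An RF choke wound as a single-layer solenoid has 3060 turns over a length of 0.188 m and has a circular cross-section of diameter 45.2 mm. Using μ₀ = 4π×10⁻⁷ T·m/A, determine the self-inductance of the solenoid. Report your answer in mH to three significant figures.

L ≈ 100 mH

A = π(d/2)² = π(2.260×10^-2 m)² = 1.6046×10^-3 m².
For a long solenoid, L = μ₀N²A/ℓ.
L = (4π×10⁻⁷)(3060)²(1.6046×10^-3)/(0.188 m) = 0.1004 H.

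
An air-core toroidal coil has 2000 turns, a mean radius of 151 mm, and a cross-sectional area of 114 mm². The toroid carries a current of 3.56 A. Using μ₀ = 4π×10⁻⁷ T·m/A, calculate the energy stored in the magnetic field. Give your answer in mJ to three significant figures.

L = μ₀N²A/(2πR) = (4π×10⁻⁷)(2000)²(1.140×10^-4)/(2π×0.151) = 6.040×10^-4 H.
U = ½LI² = ½(6.040×10^-4)(3.56)² = 3.827×10^-3 J.

U ≈ 3.83 mJ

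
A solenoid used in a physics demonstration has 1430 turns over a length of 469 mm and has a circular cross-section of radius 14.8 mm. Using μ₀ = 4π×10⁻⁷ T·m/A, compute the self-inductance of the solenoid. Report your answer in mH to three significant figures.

L ≈ 3.77 mH

A = πr² = π(1.480×10^-2 m)² = 6.881×10^-4 m².
For a long solenoid, L = μ₀N²A/ℓ.
L = (4π×10⁻⁷)(1430)²(6.881×10^-4)/(0.469 m) = 3.770×10^-3 H.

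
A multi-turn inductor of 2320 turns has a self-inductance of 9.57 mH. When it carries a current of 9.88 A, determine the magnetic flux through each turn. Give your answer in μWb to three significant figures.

Φ_B ≈ 40.8 μWb

From L = NΦ_B/I, the flux per turn is Φ_B = LI/N.
Φ_B = (9.570×10^-3 H)(9.88 A)/2320 = 4.075×10^-5 Wb.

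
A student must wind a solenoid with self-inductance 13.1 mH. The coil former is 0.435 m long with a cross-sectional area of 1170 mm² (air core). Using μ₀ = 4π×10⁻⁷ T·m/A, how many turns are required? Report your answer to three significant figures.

N ≈ 1970 turns

A = 1170 mm² = 1.170×10^-3 m².
From L = μ₀N²A/ℓ, N = √(Lℓ / (μ₀A)).
N = √[(1.310×10^-2)(0.435) / ((4π×10⁻⁷)×1.170×10^-3)] = √(3.876×10^6) ≈ 1968.7.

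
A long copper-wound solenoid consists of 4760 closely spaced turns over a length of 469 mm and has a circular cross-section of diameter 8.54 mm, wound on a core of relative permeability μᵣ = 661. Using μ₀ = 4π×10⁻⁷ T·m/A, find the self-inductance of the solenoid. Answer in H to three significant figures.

A = π(d/2)² = π(4.270×10^-3 m)² = 5.728×10^-5 m².
For a long solenoid, L = μ₀μᵣN²A/ℓ.
L = (4π×10⁻⁷)(661)(4760)²(5.728×10^-5)/(0.469 m) = 2.299 H.

L ≈ 2.30 H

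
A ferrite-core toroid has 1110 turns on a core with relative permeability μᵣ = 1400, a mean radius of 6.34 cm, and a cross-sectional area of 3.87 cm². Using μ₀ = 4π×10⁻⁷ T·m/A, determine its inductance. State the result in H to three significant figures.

L ≈ 2.11 H

For a thin toroid, L = μ₀μᵣN²A/(2πR).
L = (4π×10⁻⁷)(1400)(1110)²(3.870×10^-4) / (2π×6.340×10^-2 m) = 2.106 H.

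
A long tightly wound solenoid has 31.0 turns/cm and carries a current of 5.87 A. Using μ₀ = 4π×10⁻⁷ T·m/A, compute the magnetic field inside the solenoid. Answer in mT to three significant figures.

Inside a long solenoid, B = μ₀nI.
B = (4π×10⁻⁷)(3.100×10^3 m⁻¹)(5.87 A) = 2.287×10^-2 T.

B ≈ 22.9 mT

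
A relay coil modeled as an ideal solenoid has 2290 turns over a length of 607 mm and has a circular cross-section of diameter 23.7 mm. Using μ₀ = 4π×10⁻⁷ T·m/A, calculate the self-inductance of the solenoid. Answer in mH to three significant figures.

L ≈ 4.79 mH

A = π(d/2)² = π(1.185×10^-2 m)² = 4.412×10^-4 m².
For a long solenoid, L = μ₀N²A/ℓ.
L = (4π×10⁻⁷)(2290)²(4.412×10^-4)/(0.607 m) = 4.789×10^-3 H.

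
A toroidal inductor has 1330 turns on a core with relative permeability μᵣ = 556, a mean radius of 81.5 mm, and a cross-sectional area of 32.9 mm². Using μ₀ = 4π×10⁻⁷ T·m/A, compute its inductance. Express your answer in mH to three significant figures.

For a thin toroid, L = μ₀μᵣN²A/(2πR).
L = (4π×10⁻⁷)(556)(1330)²(3.290×10^-5) / (2π×8.150×10^-2 m) = 7.940×10^-2 H.

L ≈ 79.4 mH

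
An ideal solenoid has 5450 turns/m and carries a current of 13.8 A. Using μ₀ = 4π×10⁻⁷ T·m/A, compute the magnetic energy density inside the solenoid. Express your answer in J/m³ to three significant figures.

u ≈ 3550 J/m³

B = μ₀nI = (4π×10⁻⁷)(5.450×10^3)(13.8) = 9.451×10^-2 T.
u = B²/(2μ₀) = (9.451×10^-2)²/(2×4π×10⁻⁷) = 3.554×10^3 J/m³.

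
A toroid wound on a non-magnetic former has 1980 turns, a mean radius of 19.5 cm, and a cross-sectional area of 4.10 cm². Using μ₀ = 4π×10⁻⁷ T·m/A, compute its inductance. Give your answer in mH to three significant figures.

For a thin toroid, L = μ₀N²A/(2πR).
L = (4π×10⁻⁷)(1980)²(4.100×10^-4) / (2π×0.195 m) = 1.649×10^-3 H.

L ≈ 1.65 mH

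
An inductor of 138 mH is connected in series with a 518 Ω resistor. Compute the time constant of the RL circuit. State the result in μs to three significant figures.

τ ≈ 266 μs

τ = L/R = (0.138 H)/(518 Ω) = 2.664×10^-4 s.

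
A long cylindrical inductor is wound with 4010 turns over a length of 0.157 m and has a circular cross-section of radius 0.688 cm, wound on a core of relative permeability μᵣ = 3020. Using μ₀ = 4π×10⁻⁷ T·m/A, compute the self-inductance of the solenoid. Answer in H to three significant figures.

A = πr² = π(6.880×10^-3 m)² = 1.487×10^-4 m².
For a long solenoid, L = μ₀μᵣN²A/ℓ.
L = (4π×10⁻⁷)(3020)(4010)²(1.487×10^-4)/(0.157 m) = 57.8 H.

L ≈ 57.8 H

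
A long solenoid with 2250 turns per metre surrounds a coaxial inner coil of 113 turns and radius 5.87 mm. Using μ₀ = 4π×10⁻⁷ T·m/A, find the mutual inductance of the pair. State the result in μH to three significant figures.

M ≈ 34.6 μH

The outer solenoid produces a uniform field B₁ = μ₀n₁I₁ across the inner coil,
so the flux linkage is N₂Φ = N₂B₁A₂ = μ₀n₁N₂A₂·I₁, giving M = μ₀n₁N₂A₂.
A₂ = πr² = π(5.870×10^-3 m)² = 1.082×10^-4 m².
M = (4π×10⁻⁷)(2250)(113)(1.082×10^-4) = 3.459×10^-5 H.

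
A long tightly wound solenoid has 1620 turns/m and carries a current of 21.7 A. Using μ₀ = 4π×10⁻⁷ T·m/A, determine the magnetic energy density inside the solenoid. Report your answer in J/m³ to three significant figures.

u ≈ 776 J/m³

B = μ₀nI = (4π×10⁻⁷)(1.620×10^3)(21.7) = 4.418×10^-2 T.
u = B²/(2μ₀) = (4.418×10^-2)²/(2×4π×10⁻⁷) = 776.48 J/m³.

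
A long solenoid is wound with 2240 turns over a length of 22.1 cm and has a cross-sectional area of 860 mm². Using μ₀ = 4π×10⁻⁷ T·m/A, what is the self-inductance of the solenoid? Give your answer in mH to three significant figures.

A = 860 mm² = 8.600×10^-4 m².
For a long solenoid, L = μ₀N²A/ℓ.
L = (4π×10⁻⁷)(2240)²(8.600×10^-4)/(0.221 m) = 2.454×10^-2 H.

L ≈ 24.5 mH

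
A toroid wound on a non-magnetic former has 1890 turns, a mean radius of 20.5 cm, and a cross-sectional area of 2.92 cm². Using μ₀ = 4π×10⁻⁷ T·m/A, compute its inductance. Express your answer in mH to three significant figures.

For a thin toroid, L = μ₀N²A/(2πR).
L = (4π×10⁻⁷)(1890)²(2.920×10^-4) / (2π×0.205 m) = 1.018×10^-3 H.

L ≈ 1.02 mH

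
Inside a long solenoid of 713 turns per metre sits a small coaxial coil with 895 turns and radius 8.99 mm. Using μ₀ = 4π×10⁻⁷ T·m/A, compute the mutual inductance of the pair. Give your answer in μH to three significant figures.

M ≈ 204 μH

The outer solenoid produces a uniform field B₁ = μ₀n₁I₁ across the inner coil,
so the flux linkage is N₂Φ = N₂B₁A₂ = μ₀n₁N₂A₂·I₁, giving M = μ₀n₁N₂A₂.
A₂ = πr² = π(8.990×10^-3 m)² = 2.539×10^-4 m².
M = (4π×10⁻⁷)(713)(895)(2.539×10^-4) = 2.036×10^-4 H.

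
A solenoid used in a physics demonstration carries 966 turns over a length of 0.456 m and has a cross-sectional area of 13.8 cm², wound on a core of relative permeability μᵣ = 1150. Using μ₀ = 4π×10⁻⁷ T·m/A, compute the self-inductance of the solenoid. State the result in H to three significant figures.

A = 13.8 cm² = 1.380×10^-3 m².
For a long solenoid, L = μ₀μᵣN²A/ℓ.
L = (4π×10⁻⁷)(1150)(966)²(1.380×10^-3)/(0.456 m) = 4.081 H.

L ≈ 4.08 H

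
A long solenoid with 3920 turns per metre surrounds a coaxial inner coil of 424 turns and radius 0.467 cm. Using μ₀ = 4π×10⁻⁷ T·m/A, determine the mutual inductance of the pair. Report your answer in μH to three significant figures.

M ≈ 143 μH

The outer solenoid produces a uniform field B₁ = μ₀n₁I₁ across the inner coil,
so the flux linkage is N₂Φ = N₂B₁A₂ = μ₀n₁N₂A₂·I₁, giving M = μ₀n₁N₂A₂.
A₂ = πr² = π(4.670×10^-3 m)² = 6.851×10^-5 m².
M = (4π×10⁻⁷)(3920)(424)(6.851×10^-5) = 1.431×10^-4 H.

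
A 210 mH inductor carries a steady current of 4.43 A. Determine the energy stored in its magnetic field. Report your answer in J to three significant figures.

Stored magnetic energy: U = ½LI².
U = ½(0.21 H)(4.43 A)² = 2.061 J.

U ≈ 2.06 J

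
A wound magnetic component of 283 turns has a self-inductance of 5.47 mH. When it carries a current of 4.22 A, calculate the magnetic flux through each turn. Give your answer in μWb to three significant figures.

From L = NΦ_B/I, the flux per turn is Φ_B = LI/N.
Φ_B = (5.470×10^-3 H)(4.22 A)/283 = 8.157×10^-5 Wb.

Φ_B ≈ 81.6 μWb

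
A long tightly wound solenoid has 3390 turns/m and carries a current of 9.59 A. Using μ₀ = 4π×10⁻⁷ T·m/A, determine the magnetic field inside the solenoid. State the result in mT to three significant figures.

Inside a long solenoid, B = μ₀nI.
B = (4π×10⁻⁷)(3.390×10^3 m⁻¹)(9.59 A) = 4.085×10^-2 T.

B ≈ 40.9 mT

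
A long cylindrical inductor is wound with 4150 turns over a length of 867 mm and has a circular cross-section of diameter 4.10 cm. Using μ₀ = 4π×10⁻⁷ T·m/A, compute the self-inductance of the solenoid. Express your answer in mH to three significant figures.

L ≈ 33.0 mH

A = π(d/2)² = π(2.050×10^-2 m)² = 1.320×10^-3 m².
For a long solenoid, L = μ₀N²A/ℓ.
L = (4π×10⁻⁷)(4150)²(1.320×10^-3)/(0.867 m) = 3.296×10^-2 H.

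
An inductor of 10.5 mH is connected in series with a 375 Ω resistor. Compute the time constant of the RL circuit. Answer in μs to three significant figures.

τ ≈ 28.0 μs

τ = L/R = (1.050×10^-2 H)/(375 Ω) = 2.800×10^-5 s.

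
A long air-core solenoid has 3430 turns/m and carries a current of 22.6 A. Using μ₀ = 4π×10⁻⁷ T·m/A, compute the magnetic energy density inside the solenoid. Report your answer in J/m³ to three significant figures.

B = μ₀nI = (4π×10⁻⁷)(3.430×10^3)(22.6) = 9.741×10^-2 T.
u = B²/(2μ₀) = (9.741×10^-2)²/(2×4π×10⁻⁷) = 3.776×10^3 J/m³.

u ≈ 3780 J/m³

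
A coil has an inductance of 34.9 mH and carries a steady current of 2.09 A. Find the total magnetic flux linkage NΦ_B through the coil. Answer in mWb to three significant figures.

NΦ_B ≈ 72.9 mWb

From L = NΦ_B/I, the flux linkage is NΦ_B = LI.
NΦ_B = (3.490×10^-2 H)(2.09 A) = 7.294×10^-2 Wb.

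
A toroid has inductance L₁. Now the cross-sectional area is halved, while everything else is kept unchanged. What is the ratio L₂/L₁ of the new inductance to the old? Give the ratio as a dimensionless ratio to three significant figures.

L₂/L₁ = 0.500

For a toroid, L ∝ μᵣN²A/R.
L₂/L₁ = (0.5) = 0.500.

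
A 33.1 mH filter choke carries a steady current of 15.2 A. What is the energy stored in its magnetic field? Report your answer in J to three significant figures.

U ≈ 3.82 J

Stored magnetic energy: U = ½LI².
U = ½(3.310×10^-2 H)(15.2 A)² = 3.824 J.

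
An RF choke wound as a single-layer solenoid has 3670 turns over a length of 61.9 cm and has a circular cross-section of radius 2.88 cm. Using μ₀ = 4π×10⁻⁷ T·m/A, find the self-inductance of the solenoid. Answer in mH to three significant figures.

A = πr² = π(2.880×10^-2 m)² = 2.606×10^-3 m².
For a long solenoid, L = μ₀N²A/ℓ.
L = (4π×10⁻⁷)(3670)²(2.606×10^-3)/(0.619 m) = 7.125×10^-2 H.

L ≈ 71.3 mH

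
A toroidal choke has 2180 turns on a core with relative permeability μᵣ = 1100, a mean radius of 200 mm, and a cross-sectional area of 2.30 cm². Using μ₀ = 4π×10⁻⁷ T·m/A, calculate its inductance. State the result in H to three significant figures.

For a thin toroid, L = μ₀μᵣN²A/(2πR).
L = (4π×10⁻⁷)(1100)(2180)²(2.300×10^-4) / (2π×0.2 m) = 1.202 H.

L ≈ 1.20 H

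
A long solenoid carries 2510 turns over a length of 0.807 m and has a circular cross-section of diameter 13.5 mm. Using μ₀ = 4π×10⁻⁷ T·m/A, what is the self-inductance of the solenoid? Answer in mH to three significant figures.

L ≈ 1.40 mH

A = π(d/2)² = π(6.750×10^-3 m)² = 1.431×10^-4 m².
For a long solenoid, L = μ₀N²A/ℓ.
L = (4π×10⁻⁷)(2510)²(1.431×10^-4)/(0.807 m) = 1.404×10^-3 H.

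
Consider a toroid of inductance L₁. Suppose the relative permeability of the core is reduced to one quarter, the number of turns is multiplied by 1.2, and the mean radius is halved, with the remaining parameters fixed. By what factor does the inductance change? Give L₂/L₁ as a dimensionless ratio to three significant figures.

L₂/L₁ = 0.720

For a toroid, L ∝ μᵣN²A/R.
L₂/L₁ = (0.25) × (1.2)^2 × (0.5)^-1 = 0.720.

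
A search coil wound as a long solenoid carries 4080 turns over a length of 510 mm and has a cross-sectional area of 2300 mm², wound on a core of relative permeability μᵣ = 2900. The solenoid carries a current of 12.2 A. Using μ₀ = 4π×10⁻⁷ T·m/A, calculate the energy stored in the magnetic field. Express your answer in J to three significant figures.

A = 2300 mm² = 2.300×10^-3 m².
L = μ₀μᵣN²A/ℓ = (4π×10⁻⁷)(2900)(4080)²(2.300×10^-3)/(0.51) = 273.6 H.
U = ½LI² = ½(273.6)(12.2)² = 2.036×10^4 J.

U ≈ 20400 J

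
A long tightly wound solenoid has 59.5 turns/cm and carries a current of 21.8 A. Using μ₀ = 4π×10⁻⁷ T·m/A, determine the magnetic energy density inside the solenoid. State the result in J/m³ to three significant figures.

B = μ₀nI = (4π×10⁻⁷)(5.950×10^3)(21.8) = 0.163 T.
u = B²/(2μ₀) = (0.163)²/(2×4π×10⁻⁷) = 1.057×10^4 J/m³.

u ≈ 10600 J/m³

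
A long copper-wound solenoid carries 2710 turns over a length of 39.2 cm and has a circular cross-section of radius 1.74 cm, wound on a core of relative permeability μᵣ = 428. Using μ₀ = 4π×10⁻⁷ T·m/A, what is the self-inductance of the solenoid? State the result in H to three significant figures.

A = πr² = π(1.740×10^-2 m)² = 9.511×10^-4 m².
For a long solenoid, L = μ₀μᵣN²A/ℓ.
L = (4π×10⁻⁷)(428)(2710)²(9.511×10^-4)/(0.392 m) = 9.584 H.

L ≈ 9.58 H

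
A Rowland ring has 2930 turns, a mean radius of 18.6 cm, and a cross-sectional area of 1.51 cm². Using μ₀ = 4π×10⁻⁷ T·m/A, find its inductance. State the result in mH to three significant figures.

L ≈ 1.39 mH

For a thin toroid, L = μ₀N²A/(2πR).
L = (4π×10⁻⁷)(2930)²(1.510×10^-4) / (2π×0.186 m) = 1.394×10^-3 H.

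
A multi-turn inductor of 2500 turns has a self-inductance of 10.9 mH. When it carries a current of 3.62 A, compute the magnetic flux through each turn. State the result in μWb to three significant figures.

From L = NΦ_B/I, the flux per turn is Φ_B = LI/N.
Φ_B = (1.090×10^-2 H)(3.62 A)/2500 = 1.578×10^-5 Wb.

Φ_B ≈ 15.8 μWb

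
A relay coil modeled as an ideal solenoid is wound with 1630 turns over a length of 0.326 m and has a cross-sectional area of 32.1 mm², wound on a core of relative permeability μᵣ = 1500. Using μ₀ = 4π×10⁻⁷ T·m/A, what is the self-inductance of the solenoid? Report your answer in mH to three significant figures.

L ≈ 493 mH

A = 32.1 mm² = 3.210×10^-5 m².
For a long solenoid, L = μ₀μᵣN²A/ℓ.
L = (4π×10⁻⁷)(1500)(1630)²(3.210×10^-5)/(0.326 m) = 0.4931 H.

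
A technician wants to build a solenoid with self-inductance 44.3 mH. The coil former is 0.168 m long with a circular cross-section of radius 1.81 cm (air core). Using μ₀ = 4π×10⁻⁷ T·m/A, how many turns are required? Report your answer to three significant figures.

A = πr² = π(1.810×10^-2 m)² = 1.029×10^-3 m².
From L = μ₀N²A/ℓ, N = √(Lℓ / (μ₀A)).
N = √[(4.430×10^-2)(0.168) / ((4π×10⁻⁷)×1.029×10^-3)] = √(5.754×10^6) ≈ 2398.8.

N ≈ 2400 turns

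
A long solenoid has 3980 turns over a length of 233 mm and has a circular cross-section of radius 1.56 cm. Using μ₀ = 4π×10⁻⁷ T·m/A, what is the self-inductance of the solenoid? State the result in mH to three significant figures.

A = πr² = π(1.560×10^-2 m)² = 7.645×10^-4 m².
For a long solenoid, L = μ₀N²A/ℓ.
L = (4π×10⁻⁷)(3980)²(7.645×10^-4)/(0.233 m) = 6.532×10^-2 H.

L ≈ 65.3 mH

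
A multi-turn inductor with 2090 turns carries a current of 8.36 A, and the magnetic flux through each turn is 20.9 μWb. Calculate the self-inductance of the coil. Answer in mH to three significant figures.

Self-inductance is defined by L = NΦ_B/I (flux linkage over current).
L = (2090)(2.090×10^-5 Wb)/(8.36 A) = 5.225×10^-3 H.

L ≈ 5.23 mH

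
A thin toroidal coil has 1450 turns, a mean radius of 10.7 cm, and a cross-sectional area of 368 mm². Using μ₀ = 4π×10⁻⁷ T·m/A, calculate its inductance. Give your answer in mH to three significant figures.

L ≈ 1.45 mH

For a thin toroid, L = μ₀N²A/(2πR).
L = (4π×10⁻⁷)(1450)²(3.680×10^-4) / (2π×0.107 m) = 1.446×10^-3 H.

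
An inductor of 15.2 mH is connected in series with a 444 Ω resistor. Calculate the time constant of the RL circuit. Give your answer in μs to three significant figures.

τ ≈ 34.2 μs

τ = L/R = (1.520×10^-2 H)/(444 Ω) = 3.423×10^-5 s.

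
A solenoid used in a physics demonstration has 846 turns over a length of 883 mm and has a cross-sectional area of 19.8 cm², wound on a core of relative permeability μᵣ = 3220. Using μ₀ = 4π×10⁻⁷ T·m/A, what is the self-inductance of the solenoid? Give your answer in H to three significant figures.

A = 19.8 cm² = 1.980×10^-3 m².
For a long solenoid, L = μ₀μᵣN²A/ℓ.
L = (4π×10⁻⁷)(3220)(846)²(1.980×10^-3)/(0.883 m) = 6.494 H.

L ≈ 6.49 H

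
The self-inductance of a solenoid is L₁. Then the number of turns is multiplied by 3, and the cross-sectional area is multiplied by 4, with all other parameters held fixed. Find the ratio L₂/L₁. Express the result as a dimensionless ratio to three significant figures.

For a solenoid, L ∝ μᵣN²A/ℓ.
L₂/L₁ = (3)^2 × (4) = 36.0.

L₂/L₁ = 36.0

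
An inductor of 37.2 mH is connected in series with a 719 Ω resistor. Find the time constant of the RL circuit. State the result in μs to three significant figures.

τ = L/R = (3.720×10^-2 H)/(719 Ω) = 5.174×10^-5 s.

τ ≈ 51.7 μs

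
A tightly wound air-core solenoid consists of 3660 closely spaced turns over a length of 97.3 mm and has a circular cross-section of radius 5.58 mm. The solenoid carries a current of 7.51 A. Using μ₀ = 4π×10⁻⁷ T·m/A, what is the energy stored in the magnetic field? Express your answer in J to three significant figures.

A = πr² = π(5.580×10^-3 m)² = 9.782×10^-5 m².
L = μ₀N²A/ℓ = (4π×10⁻⁷)(3660)²(9.782×10^-5)/(9.730×10^-2) = 1.692×10^-2 H.
U = ½LI² = ½(1.692×10^-2)(7.51)² = 0.4772 J.

U ≈ 0.477 J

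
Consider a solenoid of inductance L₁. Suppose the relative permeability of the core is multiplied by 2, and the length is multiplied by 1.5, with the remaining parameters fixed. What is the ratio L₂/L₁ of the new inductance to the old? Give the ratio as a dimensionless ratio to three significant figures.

For a solenoid, L ∝ μᵣN²A/ℓ.
L₂/L₁ = (2) × (1.5)^-1 = 1.33.

L₂/L₁ = 1.33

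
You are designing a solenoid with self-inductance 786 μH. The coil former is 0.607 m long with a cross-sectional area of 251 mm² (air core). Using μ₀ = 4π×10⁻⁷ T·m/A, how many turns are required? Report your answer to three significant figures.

N ≈ 1230 turns

A = 251 mm² = 2.510×10^-4 m².
From L = μ₀N²A/ℓ, N = √(Lℓ / (μ₀A)).
N = √[(7.860×10^-4)(0.607) / ((4π×10⁻⁷)×2.510×10^-4)] = √(1.513×10^6) ≈ 1229.9.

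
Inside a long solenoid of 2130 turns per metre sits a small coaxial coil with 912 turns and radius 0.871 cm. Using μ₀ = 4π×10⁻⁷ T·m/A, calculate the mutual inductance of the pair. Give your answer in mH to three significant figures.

M ≈ 0.582 mH

The outer solenoid produces a uniform field B₁ = μ₀n₁I₁ across the inner coil,
so the flux linkage is N₂Φ = N₂B₁A₂ = μ₀n₁N₂A₂·I₁, giving M = μ₀n₁N₂A₂.
A₂ = πr² = π(8.710×10^-3 m)² = 2.383×10^-4 m².
M = (4π×10⁻⁷)(2130)(912)(2.383×10^-4) = 5.818×10^-4 H.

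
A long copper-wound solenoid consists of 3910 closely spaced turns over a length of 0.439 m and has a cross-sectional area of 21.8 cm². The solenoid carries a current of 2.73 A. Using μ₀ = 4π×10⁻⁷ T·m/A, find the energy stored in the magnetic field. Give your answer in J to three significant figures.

U ≈ 0.356 J

A = 21.8 cm² = 2.180×10^-3 m².
L = μ₀N²A/ℓ = (4π×10⁻⁷)(3910)²(2.180×10^-3)/(0.439) = 9.540×10^-2 H.
U = ½LI² = ½(9.540×10^-2)(2.73)² = 0.3555 J.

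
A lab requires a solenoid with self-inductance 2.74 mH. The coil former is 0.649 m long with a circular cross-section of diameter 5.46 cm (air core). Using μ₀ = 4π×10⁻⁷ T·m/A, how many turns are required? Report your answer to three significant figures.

N ≈ 777 turns

A = π(d/2)² = π(2.730×10^-2 m)² = 2.341×10^-3 m².
From L = μ₀N²A/ℓ, N = √(Lℓ / (μ₀A)).
N = √[(2.740×10^-3)(0.649) / ((4π×10⁻⁷)×2.341×10^-3)] = √(6.044×10^5) ≈ 777.4.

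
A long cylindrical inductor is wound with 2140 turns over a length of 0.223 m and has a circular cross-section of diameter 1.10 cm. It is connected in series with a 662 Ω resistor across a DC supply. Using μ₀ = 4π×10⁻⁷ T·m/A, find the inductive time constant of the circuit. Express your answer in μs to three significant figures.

τ ≈ 3.70 μs

A = π(d/2)² = π(5.500×10^-3 m)² = 9.503×10^-5 m².
L = μ₀N²A/ℓ = (4π×10⁻⁷)(2140)²(9.503×10^-5)/(0.223) = 2.452×10^-3 H.
τ = L/R = (2.452×10^-3)/(662) = 3.7047×10^-6 s.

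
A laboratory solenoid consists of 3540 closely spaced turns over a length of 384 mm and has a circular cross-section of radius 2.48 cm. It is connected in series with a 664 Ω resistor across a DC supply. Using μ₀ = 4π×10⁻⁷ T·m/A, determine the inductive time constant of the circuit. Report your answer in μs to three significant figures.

A = πr² = π(2.480×10^-2 m)² = 1.932×10^-3 m².
L = μ₀N²A/ℓ = (4π×10⁻⁷)(3540)²(1.932×10^-3)/(0.384) = 7.924×10^-2 H.
τ = L/R = (7.924×10^-2)/(664) = 1.193×10^-4 s.

τ ≈ 119 μs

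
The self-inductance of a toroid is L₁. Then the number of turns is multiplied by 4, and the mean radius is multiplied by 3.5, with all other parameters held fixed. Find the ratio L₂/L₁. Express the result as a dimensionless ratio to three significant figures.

L₂/L₁ = 4.57

For a toroid, L ∝ μᵣN²A/R.
L₂/L₁ = (4)^2 × (3.5)^-1 = 4.57.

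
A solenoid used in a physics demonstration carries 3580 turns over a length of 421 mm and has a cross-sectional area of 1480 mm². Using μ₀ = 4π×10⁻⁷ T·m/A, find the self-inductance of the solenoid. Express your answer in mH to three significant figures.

L ≈ 56.6 mH

A = 1480 mm² = 1.480×10^-3 m².
For a long solenoid, L = μ₀N²A/ℓ.
L = (4π×10⁻⁷)(3580)²(1.480×10^-3)/(0.421 m) = 5.662×10^-2 H.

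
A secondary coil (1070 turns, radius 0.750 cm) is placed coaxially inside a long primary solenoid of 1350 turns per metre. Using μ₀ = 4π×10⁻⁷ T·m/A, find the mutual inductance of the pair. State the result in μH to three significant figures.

M ≈ 321 μH

The outer solenoid produces a uniform field B₁ = μ₀n₁I₁ across the inner coil,
so the flux linkage is N₂Φ = N₂B₁A₂ = μ₀n₁N₂A₂·I₁, giving M = μ₀n₁N₂A₂.
A₂ = πr² = π(7.500×10^-3 m)² = 1.767×10^-4 m².
M = (4π×10⁻⁷)(1350)(1070)(1.767×10^-4) = 3.208×10^-4 H.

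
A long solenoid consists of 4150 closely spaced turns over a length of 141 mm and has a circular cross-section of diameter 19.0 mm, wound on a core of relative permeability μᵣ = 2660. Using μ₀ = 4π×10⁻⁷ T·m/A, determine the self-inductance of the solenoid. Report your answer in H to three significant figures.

A = π(d/2)² = π(9.500×10^-3 m)² = 2.835×10^-4 m².
For a long solenoid, L = μ₀μᵣN²A/ℓ.
L = (4π×10⁻⁷)(2660)(4150)²(2.835×10^-4)/(0.141 m) = 115.8 H.

L ≈ 116 H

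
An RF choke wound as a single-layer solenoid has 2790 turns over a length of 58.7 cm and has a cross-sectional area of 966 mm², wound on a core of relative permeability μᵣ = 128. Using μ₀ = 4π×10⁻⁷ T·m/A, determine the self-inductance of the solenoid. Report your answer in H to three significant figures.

L ≈ 2.06 H

A = 966 mm² = 9.660×10^-4 m².
For a long solenoid, L = μ₀μᵣN²A/ℓ.
L = (4π×10⁻⁷)(128)(2790)²(9.660×10^-4)/(0.587 m) = 2.06 H.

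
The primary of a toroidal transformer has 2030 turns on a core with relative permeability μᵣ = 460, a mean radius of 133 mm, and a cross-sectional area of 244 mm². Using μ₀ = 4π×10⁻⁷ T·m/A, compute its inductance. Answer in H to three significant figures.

L ≈ 0.696 H

For a thin toroid, L = μ₀μᵣN²A/(2πR).
L = (4π×10⁻⁷)(460)(2030)²(2.440×10^-4) / (2π×0.133 m) = 0.6955 H.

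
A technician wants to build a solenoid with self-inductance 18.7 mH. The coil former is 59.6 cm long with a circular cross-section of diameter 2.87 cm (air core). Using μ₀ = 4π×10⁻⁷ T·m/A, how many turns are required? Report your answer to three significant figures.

N ≈ 3700 turns

A = π(d/2)² = π(1.435×10^-2 m)² = 6.469×10^-4 m².
From L = μ₀N²A/ℓ, N = √(Lℓ / (μ₀A)).
N = √[(1.870×10^-2)(0.596) / ((4π×10⁻⁷)×6.469×10^-4)] = √(1.371×10^7) ≈ 3702.6.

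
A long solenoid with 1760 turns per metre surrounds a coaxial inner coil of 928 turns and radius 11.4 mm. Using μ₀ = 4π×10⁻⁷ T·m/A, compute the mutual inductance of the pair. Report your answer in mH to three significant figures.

The outer solenoid produces a uniform field B₁ = μ₀n₁I₁ across the inner coil,
so the flux linkage is N₂Φ = N₂B₁A₂ = μ₀n₁N₂A₂·I₁, giving M = μ₀n₁N₂A₂.
A₂ = πr² = π(1.140×10^-2 m)² = 4.083×10^-4 m².
M = (4π×10⁻⁷)(1760)(928)(4.083×10^-4) = 8.380×10^-4 H.

M ≈ 0.838 mH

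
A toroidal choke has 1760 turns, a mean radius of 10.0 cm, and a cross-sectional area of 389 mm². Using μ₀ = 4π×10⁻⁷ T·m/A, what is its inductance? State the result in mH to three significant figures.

L ≈ 2.41 mH

For a thin toroid, L = μ₀N²A/(2πR).
L = (4π×10⁻⁷)(1760)²(3.890×10^-4) / (2π×0.1 m) = 2.410×10^-3 H.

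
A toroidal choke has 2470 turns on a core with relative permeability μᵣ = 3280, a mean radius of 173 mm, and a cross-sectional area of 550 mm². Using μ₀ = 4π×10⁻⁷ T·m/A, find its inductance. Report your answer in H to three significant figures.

L ≈ 12.7 H

For a thin toroid, L = μ₀μᵣN²A/(2πR).
L = (4π×10⁻⁷)(3280)(2470)²(5.500×10^-4) / (2π×0.173 m) = 12.72 H.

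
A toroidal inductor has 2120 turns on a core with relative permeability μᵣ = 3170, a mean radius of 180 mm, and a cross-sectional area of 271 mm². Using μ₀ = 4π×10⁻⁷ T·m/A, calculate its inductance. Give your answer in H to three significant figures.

L ≈ 4.29 H

For a thin toroid, L = μ₀μᵣN²A/(2πR).
L = (4π×10⁻⁷)(3170)(2120)²(2.710×10^-4) / (2π×0.18 m) = 4.29 H.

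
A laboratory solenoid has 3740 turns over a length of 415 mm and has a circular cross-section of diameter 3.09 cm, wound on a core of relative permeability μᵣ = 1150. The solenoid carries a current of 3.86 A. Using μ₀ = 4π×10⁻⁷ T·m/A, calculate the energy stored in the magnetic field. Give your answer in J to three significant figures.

A = π(d/2)² = π(1.545×10^-2 m)² = 7.499×10^-4 m².
L = μ₀μᵣN²A/ℓ = (4π×10⁻⁷)(1150)(3740)²(7.499×10^-4)/(0.415) = 36.53 H.
U = ½LI² = ½(36.53)(3.86)² = 272.1 J.

U ≈ 272 J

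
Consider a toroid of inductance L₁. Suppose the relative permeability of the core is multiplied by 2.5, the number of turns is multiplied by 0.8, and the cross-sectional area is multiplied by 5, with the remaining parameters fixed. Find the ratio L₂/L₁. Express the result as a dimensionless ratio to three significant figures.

For a toroid, L ∝ μᵣN²A/R.
L₂/L₁ = (2.5) × (0.8)^2 × (5) = 8.00.

L₂/L₁ = 8.00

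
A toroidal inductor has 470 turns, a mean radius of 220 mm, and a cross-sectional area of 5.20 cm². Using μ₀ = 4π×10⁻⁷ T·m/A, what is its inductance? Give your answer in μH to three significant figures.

L ≈ 104 μH

For a thin toroid, L = μ₀N²A/(2πR).
L = (4π×10⁻⁷)(470)²(5.200×10^-4) / (2π×0.22 m) = 1.044×10^-4 H.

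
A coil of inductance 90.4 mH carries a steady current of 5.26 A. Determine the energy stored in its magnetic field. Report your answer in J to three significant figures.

U ≈ 1.25 J

Stored magnetic energy: U = ½LI².
U = ½(9.040×10^-2 H)(5.26 A)² = 1.251 J.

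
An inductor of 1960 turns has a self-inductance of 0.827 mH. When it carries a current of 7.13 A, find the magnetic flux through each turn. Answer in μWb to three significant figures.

From L = NΦ_B/I, the flux per turn is Φ_B = LI/N.
Φ_B = (8.270×10^-4 H)(7.13 A)/1960 = 3.008×10^-6 Wb.

Φ_B ≈ 3.01 μWb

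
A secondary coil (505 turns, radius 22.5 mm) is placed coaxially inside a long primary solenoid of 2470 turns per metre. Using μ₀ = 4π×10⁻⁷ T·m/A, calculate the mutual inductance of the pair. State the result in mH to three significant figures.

The outer solenoid produces a uniform field B₁ = μ₀n₁I₁ across the inner coil,
so the flux linkage is N₂Φ = N₂B₁A₂ = μ₀n₁N₂A₂·I₁, giving M = μ₀n₁N₂A₂.
A₂ = πr² = π(2.250×10^-2 m)² = 1.590×10^-3 m².
M = (4π×10⁻⁷)(2470)(505)(1.590×10^-3) = 2.493×10^-3 H.

M ≈ 2.49 mH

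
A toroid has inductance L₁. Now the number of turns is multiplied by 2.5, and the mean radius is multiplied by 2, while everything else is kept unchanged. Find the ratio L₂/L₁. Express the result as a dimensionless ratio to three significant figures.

For a toroid, L ∝ μᵣN²A/R.
L₂/L₁ = (2.5)^2 × (2)^-1 = 3.13.

L₂/L₁ = 3.13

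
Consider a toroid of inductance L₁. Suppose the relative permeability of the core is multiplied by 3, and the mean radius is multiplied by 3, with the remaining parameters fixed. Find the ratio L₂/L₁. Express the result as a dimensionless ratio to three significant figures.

L₂/L₁ = 1.00

For a toroid, L ∝ μᵣN²A/R.
L₂/L₁ = (3) × (3)^-1 = 1.00.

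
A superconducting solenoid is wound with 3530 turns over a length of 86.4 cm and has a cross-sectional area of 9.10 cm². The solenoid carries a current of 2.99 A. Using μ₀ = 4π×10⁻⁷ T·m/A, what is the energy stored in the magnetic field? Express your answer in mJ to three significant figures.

A = 9.10 cm² = 9.100×10^-4 m².
L = μ₀N²A/ℓ = (4π×10⁻⁷)(3530)²(9.100×10^-4)/(0.864) = 1.649×10^-2 H.
U = ½LI² = ½(1.649×10^-2)(2.99)² = 7.372×10^-2 J.

U ≈ 73.7 mJ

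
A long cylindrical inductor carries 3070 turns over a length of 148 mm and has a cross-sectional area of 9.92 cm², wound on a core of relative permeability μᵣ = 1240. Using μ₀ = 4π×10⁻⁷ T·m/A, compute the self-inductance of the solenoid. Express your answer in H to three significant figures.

A = 9.92 cm² = 9.920×10^-4 m².
For a long solenoid, L = μ₀μᵣN²A/ℓ.
L = (4π×10⁻⁷)(1240)(3070)²(9.920×10^-4)/(0.148 m) = 98.44 H.

L ≈ 98.4 H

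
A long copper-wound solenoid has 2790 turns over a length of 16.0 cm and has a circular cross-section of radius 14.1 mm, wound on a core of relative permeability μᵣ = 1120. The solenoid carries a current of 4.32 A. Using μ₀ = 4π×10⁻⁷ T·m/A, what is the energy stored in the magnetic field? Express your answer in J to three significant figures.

U ≈ 399 J

A = πr² = π(1.410×10^-2 m)² = 6.246×10^-4 m².
L = μ₀μᵣN²A/ℓ = (4π×10⁻⁷)(1120)(2790)²(6.246×10^-4)/(0.16) = 42.77 H.
U = ½LI² = ½(42.77)(4.32)² = 399.1 J.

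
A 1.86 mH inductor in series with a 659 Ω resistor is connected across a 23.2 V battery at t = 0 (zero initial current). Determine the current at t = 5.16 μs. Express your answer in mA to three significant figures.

τ = L/R = 1.860×10^-3/659 = 2.822×10^-6 s; final current I_∞ = ε/R = 23.2/659 = 3.520×10^-2 A.
I(t) = I_∞(1 − e^(−t/τ)) with t/τ = 1.828.
I = (3.520×10^-2)(1 − e^(−1.828)) = 2.9547×10^-2 A.

I ≈ 29.5 mA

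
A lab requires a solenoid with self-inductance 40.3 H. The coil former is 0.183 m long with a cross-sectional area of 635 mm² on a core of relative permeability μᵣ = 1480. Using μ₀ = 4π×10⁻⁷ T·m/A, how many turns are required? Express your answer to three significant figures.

N ≈ 2500 turns

A = 635 mm² = 6.350×10^-4 m².
From L = μ₀μᵣN²A/ℓ, N = √(Lℓ / (μ₀μᵣA)).
N = √[(40.3)(0.183) / ((4π×10⁻⁷)(1480)×6.350×10^-4)] = √(6.2447×10^6) ≈ 2498.9.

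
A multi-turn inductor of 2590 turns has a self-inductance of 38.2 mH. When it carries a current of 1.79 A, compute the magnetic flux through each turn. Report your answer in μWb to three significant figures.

Φ_B ≈ 26.4 μWb

From L = NΦ_B/I, the flux per turn is Φ_B = LI/N.
Φ_B = (3.820×10^-2 H)(1.79 A)/2590 = 2.640×10^-5 Wb.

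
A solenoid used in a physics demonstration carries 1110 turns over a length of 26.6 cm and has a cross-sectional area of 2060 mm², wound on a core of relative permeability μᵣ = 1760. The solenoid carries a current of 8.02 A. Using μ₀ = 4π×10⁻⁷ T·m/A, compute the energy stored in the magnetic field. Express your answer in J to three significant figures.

A = 2060 mm² = 2.060×10^-3 m².
L = μ₀μᵣN²A/ℓ = (4π×10⁻⁷)(1760)(1110)²(2.060×10^-3)/(0.266) = 21.1 H.
U = ½LI² = ½(21.1)(8.02)² = 678.7 J.

U ≈ 679 J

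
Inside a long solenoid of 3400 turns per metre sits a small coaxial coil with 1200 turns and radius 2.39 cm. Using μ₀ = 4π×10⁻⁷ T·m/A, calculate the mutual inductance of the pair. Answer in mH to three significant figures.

The outer solenoid produces a uniform field B₁ = μ₀n₁I₁ across the inner coil,
so the flux linkage is N₂Φ = N₂B₁A₂ = μ₀n₁N₂A₂·I₁, giving M = μ₀n₁N₂A₂.
A₂ = πr² = π(2.390×10^-2 m)² = 1.7945×10^-3 m².
M = (4π×10⁻⁷)(3400)(1200)(1.7945×10^-3) = 9.201×10^-3 H.

M ≈ 9.20 mH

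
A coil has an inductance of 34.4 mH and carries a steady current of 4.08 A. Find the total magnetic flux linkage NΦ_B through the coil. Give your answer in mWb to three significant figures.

From L = NΦ_B/I, the flux linkage is NΦ_B = LI.
NΦ_B = (3.440×10^-2 H)(4.08 A) = 0.1404 Wb.

NΦ_B ≈ 140 mWb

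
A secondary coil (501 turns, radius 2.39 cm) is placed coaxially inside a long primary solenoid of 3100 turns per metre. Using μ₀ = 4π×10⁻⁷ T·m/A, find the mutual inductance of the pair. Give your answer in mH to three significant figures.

M ≈ 3.50 mH

The outer solenoid produces a uniform field B₁ = μ₀n₁I₁ across the inner coil,
so the flux linkage is N₂Φ = N₂B₁A₂ = μ₀n₁N₂A₂·I₁, giving M = μ₀n₁N₂A₂.
A₂ = πr² = π(2.390×10^-2 m)² = 1.7945×10^-3 m².
M = (4π×10⁻⁷)(3100)(501)(1.7945×10^-3) = 3.502×10^-3 H.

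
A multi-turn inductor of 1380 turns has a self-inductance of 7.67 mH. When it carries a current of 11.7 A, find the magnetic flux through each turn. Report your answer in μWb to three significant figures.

From L = NΦ_B/I, the flux per turn is Φ_B = LI/N.
Φ_B = (7.670×10^-3 H)(11.7 A)/1380 = 6.503×10^-5 Wb.

Φ_B ≈ 65.0 μWb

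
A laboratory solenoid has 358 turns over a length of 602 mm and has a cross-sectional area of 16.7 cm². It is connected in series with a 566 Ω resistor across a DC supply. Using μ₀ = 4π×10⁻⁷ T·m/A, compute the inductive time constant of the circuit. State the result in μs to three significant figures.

A = 16.7 cm² = 1.670×10^-3 m².
L = μ₀N²A/ℓ = (4π×10⁻⁷)(358)²(1.670×10^-3)/(0.602) = 4.468×10^-4 H.
τ = L/R = (4.468×10^-4)/(566) = 7.894×10^-7 s.

τ ≈ 0.789 μs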